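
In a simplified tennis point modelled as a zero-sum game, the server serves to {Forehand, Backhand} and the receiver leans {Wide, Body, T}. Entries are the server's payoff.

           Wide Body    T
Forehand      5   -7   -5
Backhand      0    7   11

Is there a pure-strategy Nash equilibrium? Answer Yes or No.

No

Row minima: Forehand → -7, Backhand → 0; maximin = 0.
Column maxima: Wide → 5, Body → 7, T → 11; minimax = 5.
0 ≠ 5, so no pure-strategy equilibrium exists.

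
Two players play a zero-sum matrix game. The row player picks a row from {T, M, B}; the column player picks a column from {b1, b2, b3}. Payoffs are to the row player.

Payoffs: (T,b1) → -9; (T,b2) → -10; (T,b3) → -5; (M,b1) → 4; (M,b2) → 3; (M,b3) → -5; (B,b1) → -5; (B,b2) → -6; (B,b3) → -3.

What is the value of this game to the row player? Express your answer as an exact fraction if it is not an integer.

-39/11

Row minima: T → -10, M → -5, B → -6; maximin = -5.
Column maxima: b1 → 4, b2 → 3, b3 → -3; minimax = -3.
-5 ≠ -3, so there is no saddle point; optimal play is mixed.
T is strictly dominated by B, so the row player never plays it.
b1 is strictly dominated by b2 (it gives the row player strictly more in every row), so the column player never plays it.
On the remaining 2×2 (M, B vs b2, b3):
Let the row player play M with probability p. Expected payoff against b2: 3p + (-6)(1−p) = 9p − 6; against b3: (-5)p + (-3)(1−p) = −2p − 3.
Setting these equal: 9p − 6 = −2p − 3 ⇒ 11p = 3 ⇒ p = 3/11, and the value is (9)·(3/11) − 6 = -39/11.
For the column player: with q = P(b2), equating M's and B's payoffs gives 8q − 5 = −3q − 3 ⇒ q = 2/11.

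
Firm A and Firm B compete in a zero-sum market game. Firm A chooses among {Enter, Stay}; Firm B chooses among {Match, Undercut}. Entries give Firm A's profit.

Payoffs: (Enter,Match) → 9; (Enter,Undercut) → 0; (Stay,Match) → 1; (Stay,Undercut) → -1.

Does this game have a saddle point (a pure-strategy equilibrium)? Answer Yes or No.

Yes

Row minima: Enter → 0, Stay → -1; maximin = 0.
Column maxima: Match → 9, Undercut → 0; minimax = 0.
maximin = minimax = 0, so a saddle point exists.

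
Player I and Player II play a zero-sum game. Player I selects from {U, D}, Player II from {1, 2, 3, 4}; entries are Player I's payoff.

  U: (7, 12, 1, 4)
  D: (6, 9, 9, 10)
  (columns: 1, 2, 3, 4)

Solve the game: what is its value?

Row minima: U → 1, D → 6; maximin = 6.
Column maxima: 1 → 7, 2 → 12, 3 → 9, 4 → 10; minimax = 7.
6 ≠ 7, so there is no saddle point; optimal play is mixed.
2 is strictly dominated by 1 (it gives Player I strictly more in every row), so Player II never plays it.
4 is strictly dominated by 3 (it gives Player I strictly more in every row), so Player II never plays it.
On the remaining 2×2 (U, D vs 1, 3):
Let Player I play U with probability p. Expected payoff against 1: 7p + 6(1−p) = p + 6; against 3: 1p + 9(1−p) = −8p + 9.
Setting these equal: p + 6 = −8p + 9 ⇒ 9p = 3 ⇒ p = 1/3, and the value is (1)·(1/3) + 6 = 19/3.
For Player II: with q = P(1), equating U's and D's payoffs gives 6q + 1 = −3q + 9 ⇒ q = 8/9.

19/3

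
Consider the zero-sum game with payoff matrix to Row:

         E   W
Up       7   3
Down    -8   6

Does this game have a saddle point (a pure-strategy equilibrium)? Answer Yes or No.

Row minima: Up → 3, Down → -8; maximin = 3.
Column maxima: E → 7, W → 6; minimax = 6.
3 ≠ 6, so no pure-strategy equilibrium exists.

No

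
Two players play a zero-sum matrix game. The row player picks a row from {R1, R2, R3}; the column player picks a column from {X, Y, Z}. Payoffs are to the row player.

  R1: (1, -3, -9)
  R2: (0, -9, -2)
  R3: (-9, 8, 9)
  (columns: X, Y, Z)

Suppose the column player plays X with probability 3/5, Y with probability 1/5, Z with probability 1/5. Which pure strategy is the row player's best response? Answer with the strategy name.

R1

Expected payoff of R1: (3/5)·1 + (1/5)·(-3) + (1/5)·(-9) = -9/5.
Expected payoff of R2: (3/5)·0 + (1/5)·(-9) + (1/5)·(-2) = -11/5.
Expected payoff of R3: (3/5)·(-9) + (1/5)·8 + (1/5)·9 = -2.
The largest is -9/5, so the row player's best response is R1.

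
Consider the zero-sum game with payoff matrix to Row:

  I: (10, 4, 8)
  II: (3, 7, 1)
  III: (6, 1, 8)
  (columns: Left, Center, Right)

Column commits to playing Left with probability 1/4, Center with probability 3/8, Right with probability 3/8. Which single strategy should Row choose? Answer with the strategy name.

I

Expected payoff of I: (1/4)·10 + (3/8)·4 + (3/8)·8 = 7.
Expected payoff of II: (1/4)·3 + (3/8)·7 + (3/8)·1 = 15/4.
Expected payoff of III: (1/4)·6 + (3/8)·1 + (3/8)·8 = 39/8.
The largest is 7, so Row's best response is I.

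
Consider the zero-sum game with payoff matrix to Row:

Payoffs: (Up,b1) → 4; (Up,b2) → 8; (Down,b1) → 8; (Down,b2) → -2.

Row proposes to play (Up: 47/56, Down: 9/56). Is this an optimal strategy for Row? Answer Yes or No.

No

Against b1 this mix gives (47/56)·4 + (9/56)·8 = 65/14.
Against b2 this mix gives (47/56)·8 + (9/56)·(-2) = 179/28.
Column will play b1, holding Row to 65/14. Shifting weight toward the row that does better against b1 would raise this floor (the equalizing mix achieves 36/7 against both b1 and b2), so the proposed strategy is not optimal.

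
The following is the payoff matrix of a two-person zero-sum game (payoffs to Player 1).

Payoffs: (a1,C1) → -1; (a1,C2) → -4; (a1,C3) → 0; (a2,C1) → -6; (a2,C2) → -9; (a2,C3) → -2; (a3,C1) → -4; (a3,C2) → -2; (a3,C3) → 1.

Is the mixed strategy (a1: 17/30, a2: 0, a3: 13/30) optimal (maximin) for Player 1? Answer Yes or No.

Against C1 this mix gives (17/30)·(-1) + (13/30)·(-4) = -23/10.
Against C2 this mix gives (17/30)·(-4) + (13/30)·(-2) = -47/15.
Against C3 this mix gives (17/30)·0 + (13/30)·1 = 13/30.
Player 2 will play C2, holding Player 1 to -47/15. Shifting weight toward the row that does better against C2 would raise this floor (the equalizing mix achieves -14/5 against both C2 and C1), so the proposed strategy is not optimal.

No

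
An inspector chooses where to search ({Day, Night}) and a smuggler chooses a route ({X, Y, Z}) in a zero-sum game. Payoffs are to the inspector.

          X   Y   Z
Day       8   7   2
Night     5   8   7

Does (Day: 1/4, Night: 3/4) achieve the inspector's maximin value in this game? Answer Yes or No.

Yes

Against X this mix gives (1/4)·8 + (3/4)·5 = 23/4.
Against Y this mix gives (1/4)·7 + (3/4)·8 = 31/4.
Against Z this mix gives (1/4)·2 + (3/4)·7 = 23/4.
All of the smuggler's active replies (X, Z) yield 23/4, and no column does worse for the inspector. The mix makes the smuggler indifferent and guarantees 23/4, so it is optimal.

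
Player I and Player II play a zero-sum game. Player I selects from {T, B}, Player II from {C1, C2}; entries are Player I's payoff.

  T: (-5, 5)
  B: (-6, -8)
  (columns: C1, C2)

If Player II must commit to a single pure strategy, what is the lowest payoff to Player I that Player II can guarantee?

Column maxima: C1 → -5, C2 → 5.
The smallest of these is -5.

-5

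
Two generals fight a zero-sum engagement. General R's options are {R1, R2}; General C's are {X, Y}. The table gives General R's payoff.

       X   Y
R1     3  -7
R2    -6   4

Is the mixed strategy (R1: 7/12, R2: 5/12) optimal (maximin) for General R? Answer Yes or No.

No

Against X this mix gives (7/12)·3 + (5/12)·(-6) = -3/4.
Against Y this mix gives (7/12)·(-7) + (5/12)·4 = -29/12.
General C will play Y, holding General R to -29/12. Shifting weight toward the row that does better against Y would raise this floor (the equalizing mix achieves -3/2 against both Y and X), so the proposed strategy is not optimal.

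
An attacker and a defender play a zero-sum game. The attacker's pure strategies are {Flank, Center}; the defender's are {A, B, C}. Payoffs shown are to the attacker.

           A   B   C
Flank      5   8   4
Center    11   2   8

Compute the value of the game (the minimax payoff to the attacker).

Row minima: Flank → 4, Center → 2; maximin = 4.
Column maxima: A → 11, B → 8, C → 8; minimax = 8.
4 ≠ 8, so there is no saddle point; optimal play is mixed.
A is strictly dominated by C (it gives the attacker strictly more in every row), so the defender never plays it.
On the remaining 2×2 (Flank, Center vs B, C):
Let the attacker play Flank with probability p. Expected payoff against B: 8p + 2(1−p) = 6p + 2; against C: 4p + 8(1−p) = −4p + 8.
Setting these equal: 6p + 2 = −4p + 8 ⇒ 10p = 6 ⇒ p = 3/5, and the value is (6)·(3/5) + 2 = 28/5.
For the defender: with q = P(B), equating Flank's and Center's payoffs gives 4q + 4 = −6q + 8 ⇒ q = 2/5.

28/5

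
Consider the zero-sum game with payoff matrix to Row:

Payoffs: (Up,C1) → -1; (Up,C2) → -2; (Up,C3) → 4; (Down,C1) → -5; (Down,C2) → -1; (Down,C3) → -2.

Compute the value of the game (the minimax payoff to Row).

Row minima: Up → -2, Down → -5; maximin = -2.
Column maxima: C1 → -1, C2 → -1, C3 → 4; minimax = -1.
-2 ≠ -1, so there is no saddle point; optimal play is mixed.
C3 is strictly dominated by C1 (it gives Row strictly more in every row), so Column never plays it.
On the remaining 2×2 (Up, Down vs C1, C2):
Let Row play Up with probability p. Expected payoff against C1: (-1)p + (-5)(1−p) = 4p − 5; against C2: (-2)p + (-1)(1−p) = −p − 1.
Setting these equal: 4p − 5 = −p − 1 ⇒ 5p = 4 ⇒ p = 4/5, and the value is (4)·(4/5) − 5 = -9/5.
For Column: with q = P(C1), equating Up's and Down's payoffs gives q − 2 = −4q − 1 ⇒ q = 1/5.

-9/5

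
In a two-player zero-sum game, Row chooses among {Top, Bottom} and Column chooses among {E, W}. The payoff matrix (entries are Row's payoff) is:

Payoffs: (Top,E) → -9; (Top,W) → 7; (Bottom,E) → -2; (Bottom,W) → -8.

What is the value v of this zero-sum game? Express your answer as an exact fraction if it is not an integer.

-43/11

Row minima: Top → -9, Bottom → -8; maximin = -8.
Column maxima: E → -2, W → 7; minimax = -2.
-8 ≠ -2, so there is no saddle point; optimal play is mixed.
Let Row play Top with probability p. Expected payoff against E: (-9)p + (-2)(1−p) = −7p − 2; against W: 7p + (-8)(1−p) = 15p − 8.
Setting these equal: −7p − 2 = 15p − 8 ⇒ −22p = -6 ⇒ p = 3/11, and the value is (-7)·(3/11) − 2 = -43/11.
For Column: with q = P(E), equating Top's and Bottom's payoffs gives −16q + 7 = 6q − 8 ⇒ q = 15/22.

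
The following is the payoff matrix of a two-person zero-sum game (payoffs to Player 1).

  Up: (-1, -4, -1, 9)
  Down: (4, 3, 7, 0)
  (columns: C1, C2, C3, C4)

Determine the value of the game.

Row minima: Up → -4, Down → 0; maximin = 0.
Column maxima: C1 → 4, C2 → 3, C3 → 7, C4 → 9; minimax = 3.
0 ≠ 3, so there is no saddle point; optimal play is mixed.
C1 is strictly dominated by C2 (it gives Player 1 strictly more in every row), so Player 2 never plays it.
C3 is strictly dominated by C2 (it gives Player 1 strictly more in every row), so Player 2 never plays it.
On the remaining 2×2 (Up, Down vs C2, C4):
Let Player 1 play Up with probability p. Expected payoff against C2: (-4)p + 3(1−p) = −7p + 3; against C4: 9p + 0(1−p) = 9p.
Setting these equal: −7p + 3 = 9p ⇒ −16p = -3 ⇒ p = 3/16, and the value is (-7)·(3/16) + 3 = 27/16.
For Player 2: with q = P(C2), equating Up's and Down's payoffs gives −13q + 9 = 3q ⇒ q = 9/16.

27/16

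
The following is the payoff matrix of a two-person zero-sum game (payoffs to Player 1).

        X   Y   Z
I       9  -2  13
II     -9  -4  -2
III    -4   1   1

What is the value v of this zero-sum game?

Row minima: I → -2, II → -9, III → -4; maximin = -2.
Column maxima: X → 9, Y → 1, Z → 13; minimax = 1.
-2 ≠ 1, so there is no saddle point; optimal play is mixed.
II is strictly dominated by I, so Player 1 never plays it.
Z is strictly dominated by X (it gives Player 1 strictly more in every row), so Player 2 never plays it.
On the remaining 2×2 (I, III vs X, Y):
Let Player 1 play I with probability p. Expected payoff against X: 9p + (-4)(1−p) = 13p − 4; against Y: (-2)p + 1(1−p) = −3p + 1.
Setting these equal: 13p − 4 = −3p + 1 ⇒ 16p = 5 ⇒ p = 5/16, and the value is (13)·(5/16) − 4 = 1/16.
For Player 2: with q = P(X), equating I's and III's payoffs gives 11q − 2 = −5q + 1 ⇒ q = 3/16.

1/16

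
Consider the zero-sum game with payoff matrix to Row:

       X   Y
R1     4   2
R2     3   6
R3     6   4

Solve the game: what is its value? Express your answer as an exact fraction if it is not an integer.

Row minima: R1 → 2, R2 → 3, R3 → 4; maximin = 4.
Column maxima: X → 6, Y → 6; minimax = 6.
4 ≠ 6, so there is no saddle point; optimal play is mixed.
R1 is strictly dominated by R3, so Row never plays it.
On the remaining 2×2 (R2, R3 vs X, Y):
Let Row play R2 with probability p. Expected payoff against X: 3p + 6(1−p) = −3p + 6; against Y: 6p + 4(1−p) = 2p + 4.
Setting these equal: −3p + 6 = 2p + 4 ⇒ −5p = -2 ⇒ p = 2/5, and the value is (-3)·(2/5) + 6 = 24/5.
For Column: with q = P(X), equating R2's and R3's payoffs gives −3q + 6 = 2q + 4 ⇒ q = 2/5.

24/5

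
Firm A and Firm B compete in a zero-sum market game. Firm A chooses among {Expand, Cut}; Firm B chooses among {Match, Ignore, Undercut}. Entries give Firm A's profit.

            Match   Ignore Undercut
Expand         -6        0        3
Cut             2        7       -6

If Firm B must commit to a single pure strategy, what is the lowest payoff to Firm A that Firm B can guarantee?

2

Column maxima: Match → 2, Ignore → 7, Undercut → 3.
The smallest of these is 2.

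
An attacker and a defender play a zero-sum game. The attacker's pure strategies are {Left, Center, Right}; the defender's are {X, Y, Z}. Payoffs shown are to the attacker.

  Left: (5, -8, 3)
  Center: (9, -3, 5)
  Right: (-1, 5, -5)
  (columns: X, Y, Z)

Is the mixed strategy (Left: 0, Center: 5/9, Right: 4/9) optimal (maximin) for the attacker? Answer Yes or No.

Against X this mix gives (5/9)·9 + (4/9)·(-1) = 41/9.
Against Y this mix gives (5/9)·(-3) + (4/9)·5 = 5/9.
Against Z this mix gives (5/9)·5 + (4/9)·(-5) = 5/9.
All of the defender's active replies (Y, Z) yield 5/9, and no column does worse for the attacker. The mix makes the defender indifferent and guarantees 5/9, so it is optimal.

Yes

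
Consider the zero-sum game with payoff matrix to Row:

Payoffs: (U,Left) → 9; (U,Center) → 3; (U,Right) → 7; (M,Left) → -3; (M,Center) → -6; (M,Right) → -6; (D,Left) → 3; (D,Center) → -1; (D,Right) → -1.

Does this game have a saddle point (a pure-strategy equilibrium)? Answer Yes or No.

Yes

Row minima: U → 3, M → -6, D → -1; maximin = 3.
Column maxima: Left → 9, Center → 3, Right → 7; minimax = 3.
maximin = minimax = 3, so a saddle point exists.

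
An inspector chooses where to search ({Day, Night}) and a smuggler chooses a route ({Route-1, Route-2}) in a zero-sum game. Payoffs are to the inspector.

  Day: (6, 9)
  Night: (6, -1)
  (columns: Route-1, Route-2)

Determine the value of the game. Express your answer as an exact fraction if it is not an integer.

Row minima: Day → 6, Night → -1; maximin = 6.
Column maxima: Route-1 → 6, Route-2 → 9; minimax = 6.
Since maximin = minimax = 6, there is a saddle point and the value is 6.

6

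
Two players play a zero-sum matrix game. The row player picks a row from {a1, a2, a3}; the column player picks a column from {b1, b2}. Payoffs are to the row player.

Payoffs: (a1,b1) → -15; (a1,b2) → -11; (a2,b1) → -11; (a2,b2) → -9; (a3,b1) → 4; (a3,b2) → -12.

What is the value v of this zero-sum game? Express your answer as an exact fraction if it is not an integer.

-28/3

Row minima: a1 → -15, a2 → -11, a3 → -12; maximin = -11.
Column maxima: b1 → 4, b2 → -9; minimax = -9.
-11 ≠ -9, so there is no saddle point; optimal play is mixed.
a1 is strictly dominated by a2, so the row player never plays it.
On the remaining 2×2 (a2, a3 vs b1, b2):
Let the row player play a2 with probability p. Expected payoff against b1: (-11)p + 4(1−p) = −15p + 4; against b2: (-9)p + (-12)(1−p) = 3p − 12.
Setting these equal: −15p + 4 = 3p − 12 ⇒ −18p = -16 ⇒ p = 8/9, and the value is (-15)·(8/9) + 4 = -28/3.
For the column player: with q = P(b1), equating a2's and a3's payoffs gives −2q − 9 = 16q − 12 ⇒ q = 1/6.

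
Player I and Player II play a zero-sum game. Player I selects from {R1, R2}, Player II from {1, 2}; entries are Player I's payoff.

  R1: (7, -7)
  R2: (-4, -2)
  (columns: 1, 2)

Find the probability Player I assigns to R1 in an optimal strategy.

Row minima: R1 → -7, R2 → -4; maximin = -4.
Column maxima: 1 → 7, 2 → -2; minimax = -2.
-4 ≠ -2, so there is no saddle point; optimal play is mixed.
Let Player I play R1 with probability p. Expected payoff against 1: 7p + (-4)(1−p) = 11p − 4; against 2: (-7)p + (-2)(1−p) = −5p − 2.
Setting these equal: 11p − 4 = −5p − 2 ⇒ 16p = 2 ⇒ p = 1/8, and the value is (11)·(1/8) − 4 = -21/8.
For Player II: with q = P(1), equating R1's and R2's payoffs gives 14q − 7 = −2q − 2 ⇒ q = 5/16.

1/8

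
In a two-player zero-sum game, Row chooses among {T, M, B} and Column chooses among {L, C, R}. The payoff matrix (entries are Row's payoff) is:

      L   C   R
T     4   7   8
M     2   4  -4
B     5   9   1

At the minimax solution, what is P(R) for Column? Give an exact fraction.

Row minima: T → 4, M → -4, B → 1; maximin = 4.
Column maxima: L → 5, C → 9, R → 8; minimax = 5.
4 ≠ 5, so there is no saddle point; optimal play is mixed.
M is strictly dominated by T, so Row never plays it.
C is strictly dominated by L (it gives Row strictly more in every row), so Column never plays it.
On the remaining 2×2 (T, B vs L, R):
Let Row play T with probability p. Expected payoff against L: 4p + 5(1−p) = −p + 5; against R: 8p + 1(1−p) = 7p + 1.
Setting these equal: −p + 5 = 7p + 1 ⇒ −8p = -4 ⇒ p = 1/2, and the value is (-1)·(1/2) + 5 = 9/2.
For Column: with q = P(L), equating T's and B's payoffs gives −4q + 8 = 4q + 1 ⇒ q = 7/8.

1/8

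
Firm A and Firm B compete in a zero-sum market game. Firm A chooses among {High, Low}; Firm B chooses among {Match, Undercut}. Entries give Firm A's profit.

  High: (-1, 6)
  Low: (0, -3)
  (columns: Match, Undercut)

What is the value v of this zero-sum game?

Row minima: High → -1, Low → -3; maximin = -1.
Column maxima: Match → 0, Undercut → 6; minimax = 0.
-1 ≠ 0, so there is no saddle point; optimal play is mixed.
Let Firm A play High with probability p. Expected payoff against Match: (-1)p + 0(1−p) = −p; against Undercut: 6p + (-3)(1−p) = 9p − 3.
Setting these equal: −p = 9p − 3 ⇒ −10p = -3 ⇒ p = 3/10, and the value is (-1)·(3/10) = -3/10.
For Firm B: with q = P(Match), equating High's and Low's payoffs gives −7q + 6 = 3q − 3 ⇒ q = 9/10.

-3/10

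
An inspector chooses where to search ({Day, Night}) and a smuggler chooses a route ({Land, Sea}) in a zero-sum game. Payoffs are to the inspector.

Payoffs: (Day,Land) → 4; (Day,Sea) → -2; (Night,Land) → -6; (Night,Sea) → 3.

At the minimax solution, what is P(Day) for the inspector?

3/5

Row minima: Day → -2, Night → -6; maximin = -2.
Column maxima: Land → 4, Sea → 3; minimax = 3.
-2 ≠ 3, so there is no saddle point; optimal play is mixed.
Let the inspector play Day with probability p. Expected payoff against Land: 4p + (-6)(1−p) = 10p − 6; against Sea: (-2)p + 3(1−p) = −5p + 3.
Setting these equal: 10p − 6 = −5p + 3 ⇒ 15p = 9 ⇒ p = 3/5, and the value is (10)·(3/5) − 6 = 0.
For the smuggler: with q = P(Land), equating Day's and Night's payoffs gives 6q − 2 = −9q + 3 ⇒ q = 1/3.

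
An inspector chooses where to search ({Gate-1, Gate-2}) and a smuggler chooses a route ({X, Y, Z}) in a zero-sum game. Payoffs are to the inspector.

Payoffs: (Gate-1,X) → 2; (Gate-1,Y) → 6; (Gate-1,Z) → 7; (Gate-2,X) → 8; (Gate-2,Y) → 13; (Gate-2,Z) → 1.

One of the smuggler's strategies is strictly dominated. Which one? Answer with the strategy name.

X holds the inspector's payoff strictly below Y in every row: 2 < 6, 8 < 13.
So Y is strictly dominated for the smuggler.

Y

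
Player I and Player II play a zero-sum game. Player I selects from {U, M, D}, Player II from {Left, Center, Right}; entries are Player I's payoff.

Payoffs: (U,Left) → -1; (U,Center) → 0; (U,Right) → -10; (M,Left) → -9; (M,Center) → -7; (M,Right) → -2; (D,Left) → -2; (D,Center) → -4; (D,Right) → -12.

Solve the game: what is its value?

Row minima: U → -10, M → -9, D → -12; maximin = -9.
Column maxima: Left → -1, Center → 0, Right → -2; minimax = -2.
-9 ≠ -2, so there is no saddle point; optimal play is mixed.
D is strictly dominated by U, so Player I never plays it.
With D eliminated, Center is strictly dominated by Left (it gives Player I strictly more in every remaining row), so Player II never plays it.
On the remaining 2×2 (U, M vs Left, Right):
Let Player I play U with probability p. Expected payoff against Left: (-1)p + (-9)(1−p) = 8p − 9; against Right: (-10)p + (-2)(1−p) = −8p − 2.
Setting these equal: 8p − 9 = −8p − 2 ⇒ 16p = 7 ⇒ p = 7/16, and the value is (8)·(7/16) − 9 = -11/2.
For Player II: with q = P(Left), equating U's and M's payoffs gives 9q − 10 = −7q − 2 ⇒ q = 1/2.

-11/2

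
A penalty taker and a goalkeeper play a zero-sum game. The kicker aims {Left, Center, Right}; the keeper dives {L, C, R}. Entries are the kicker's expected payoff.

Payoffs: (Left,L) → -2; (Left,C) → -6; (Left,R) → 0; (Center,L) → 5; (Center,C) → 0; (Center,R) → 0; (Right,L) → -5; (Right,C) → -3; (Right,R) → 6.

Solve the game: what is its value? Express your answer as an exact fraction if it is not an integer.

Row minima: Left → -6, Center → 0, Right → -5; maximin = 0.
Column maxima: L → 5, C → 0, R → 6; minimax = 0.
Since maximin = minimax = 0, there is a saddle point and the value is 0.

0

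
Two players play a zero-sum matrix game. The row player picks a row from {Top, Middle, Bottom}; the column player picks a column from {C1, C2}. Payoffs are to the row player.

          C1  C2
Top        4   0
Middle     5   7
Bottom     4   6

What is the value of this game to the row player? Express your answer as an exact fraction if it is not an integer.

Row minima: Top → 0, Middle → 5, Bottom → 4; maximin = 5.
Column maxima: C1 → 5, C2 → 7; minimax = 5.
Since maximin = minimax = 5, there is a saddle point and the value is 5.

5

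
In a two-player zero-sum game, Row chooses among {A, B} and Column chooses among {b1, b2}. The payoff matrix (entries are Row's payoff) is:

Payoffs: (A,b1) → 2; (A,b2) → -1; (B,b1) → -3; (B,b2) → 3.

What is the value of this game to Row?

Row minima: A → -1, B → -3; maximin = -1.
Column maxima: b1 → 2, b2 → 3; minimax = 2.
-1 ≠ 2, so there is no saddle point; optimal play is mixed.
Let Row play A with probability p. Expected payoff against b1: 2p + (-3)(1−p) = 5p − 3; against b2: (-1)p + 3(1−p) = −4p + 3.
Setting these equal: 5p − 3 = −4p + 3 ⇒ 9p = 6 ⇒ p = 2/3, and the value is (5)·(2/3) − 3 = 1/3.
For Column: with q = P(b1), equating A's and B's payoffs gives 3q − 1 = −6q + 3 ⇒ q = 4/9.

1/3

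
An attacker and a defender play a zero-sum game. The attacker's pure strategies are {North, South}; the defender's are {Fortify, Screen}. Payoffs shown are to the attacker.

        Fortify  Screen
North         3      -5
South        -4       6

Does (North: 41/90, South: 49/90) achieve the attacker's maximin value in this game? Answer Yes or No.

No

Against Fortify this mix gives (41/90)·3 + (49/90)·(-4) = -73/90.
Against Screen this mix gives (41/90)·(-5) + (49/90)·6 = 89/90.
The defender will play Fortify, holding the attacker to -73/90. Shifting weight toward the row that does better against Fortify would raise this floor (the equalizing mix achieves -1/9 against both Fortify and Screen), so the proposed strategy is not optimal.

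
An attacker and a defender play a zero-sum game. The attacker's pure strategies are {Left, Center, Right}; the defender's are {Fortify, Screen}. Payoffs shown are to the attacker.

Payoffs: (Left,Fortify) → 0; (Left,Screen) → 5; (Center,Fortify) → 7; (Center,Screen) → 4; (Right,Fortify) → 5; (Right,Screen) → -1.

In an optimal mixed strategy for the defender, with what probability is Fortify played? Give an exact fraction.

1/8

Row minima: Left → 0, Center → 4, Right → -1; maximin = 4.
Column maxima: Fortify → 7, Screen → 5; minimax = 5.
4 ≠ 5, so there is no saddle point; optimal play is mixed.
Right is strictly dominated by Center, so the attacker never plays it.
On the remaining 2×2 (Left, Center vs Fortify, Screen):
Let the attacker play Left with probability p. Expected payoff against Fortify: 0p + 7(1−p) = −7p + 7; against Screen: 5p + 4(1−p) = p + 4.
Setting these equal: −7p + 7 = p + 4 ⇒ −8p = -3 ⇒ p = 3/8, and the value is (-7)·(3/8) + 7 = 35/8.
For the defender: with q = P(Fortify), equating Left's and Center's payoffs gives −5q + 5 = 3q + 4 ⇒ q = 1/8.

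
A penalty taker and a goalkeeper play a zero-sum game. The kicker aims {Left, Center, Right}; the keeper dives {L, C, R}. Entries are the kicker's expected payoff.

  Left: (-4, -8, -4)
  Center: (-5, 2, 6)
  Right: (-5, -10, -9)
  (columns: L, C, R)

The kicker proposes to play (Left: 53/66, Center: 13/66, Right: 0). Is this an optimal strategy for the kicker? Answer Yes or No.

Against L this mix gives (53/66)·(-4) + (13/66)·(-5) = -277/66.
Against C this mix gives (53/66)·(-8) + (13/66)·2 = -199/33.
Against R this mix gives (53/66)·(-4) + (13/66)·6 = -67/33.
The keeper will play C, holding the kicker to -199/33. Shifting weight toward the row that does better against C would raise this floor (the equalizing mix achieves -48/11 against both C and L), so the proposed strategy is not optimal.

No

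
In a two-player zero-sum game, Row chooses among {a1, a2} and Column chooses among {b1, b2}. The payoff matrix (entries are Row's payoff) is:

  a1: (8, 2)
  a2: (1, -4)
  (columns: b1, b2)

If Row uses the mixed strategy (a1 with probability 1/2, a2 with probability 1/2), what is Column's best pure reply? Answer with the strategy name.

If Column plays b1, Row's expected payoff is (1/2)·8 + (1/2)·1 = 9/2.
If Column plays b2, Row's expected payoff is (1/2)·2 + (1/2)·(-4) = -1.
Column minimizes Row's payoff; the smallest is -1, so the best response is b2.

b2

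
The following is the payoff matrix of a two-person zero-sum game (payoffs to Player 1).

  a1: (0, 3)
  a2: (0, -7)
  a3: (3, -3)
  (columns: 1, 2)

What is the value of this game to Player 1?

1

Row minima: a1 → 0, a2 → -7, a3 → -3; maximin = 0.
Column maxima: 1 → 3, 2 → 3; minimax = 3.
0 ≠ 3, so there is no saddle point; optimal play is mixed.
a2 is strictly dominated by a3, so Player 1 never plays it.
On the remaining 2×2 (a1, a3 vs 1, 2):
Let Player 1 play a1 with probability p. Expected payoff against 1: 0p + 3(1−p) = −3p + 3; against 2: 3p + (-3)(1−p) = 6p − 3.
Setting these equal: −3p + 3 = 6p − 3 ⇒ −9p = -6 ⇒ p = 2/3, and the value is (-3)·(2/3) + 3 = 1.
For Player 2: with q = P(1), equating a1's and a3's payoffs gives −3q + 3 = 6q − 3 ⇒ q = 2/3.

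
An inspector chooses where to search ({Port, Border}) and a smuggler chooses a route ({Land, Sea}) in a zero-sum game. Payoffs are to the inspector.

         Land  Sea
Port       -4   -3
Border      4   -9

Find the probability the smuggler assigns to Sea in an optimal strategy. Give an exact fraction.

4/7

Row minima: Port → -4, Border → -9; maximin = -4.
Column maxima: Land → 4, Sea → -3; minimax = -3.
-4 ≠ -3, so there is no saddle point; optimal play is mixed.
Let the inspector play Port with probability p. Expected payoff against Land: (-4)p + 4(1−p) = −8p + 4; against Sea: (-3)p + (-9)(1−p) = 6p − 9.
Setting these equal: −8p + 4 = 6p − 9 ⇒ −14p = -13 ⇒ p = 13/14, and the value is (-8)·(13/14) + 4 = -24/7.
For the smuggler: with q = P(Land), equating Port's and Border's payoffs gives −q − 3 = 13q − 9 ⇒ q = 3/7.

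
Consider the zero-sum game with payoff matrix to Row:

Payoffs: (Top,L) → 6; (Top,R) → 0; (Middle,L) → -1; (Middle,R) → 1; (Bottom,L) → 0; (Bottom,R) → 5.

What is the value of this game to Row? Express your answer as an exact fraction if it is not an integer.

30/11

Row minima: Top → 0, Middle → -1, Bottom → 0; maximin = 0.
Column maxima: L → 6, R → 5; minimax = 5.
0 ≠ 5, so there is no saddle point; optimal play is mixed.
Middle is strictly dominated by Bottom, so Row never plays it.
On the remaining 2×2 (Top, Bottom vs L, R):
Let Row play Top with probability p. Expected payoff against L: 6p + 0(1−p) = 6p; against R: 0p + 5(1−p) = −5p + 5.
Setting these equal: 6p = −5p + 5 ⇒ 11p = 5 ⇒ p = 5/11, and the value is (6)·(5/11) = 30/11.
For Column: with q = P(L), equating Top's and Bottom's payoffs gives 6q = −5q + 5 ⇒ q = 5/11.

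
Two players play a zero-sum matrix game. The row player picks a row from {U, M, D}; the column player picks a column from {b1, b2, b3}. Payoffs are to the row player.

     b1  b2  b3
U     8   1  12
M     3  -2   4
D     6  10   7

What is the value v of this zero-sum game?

74/11

Row minima: U → 1, M → -2, D → 6; maximin = 6.
Column maxima: b1 → 8, b2 → 10, b3 → 12; minimax = 8.
6 ≠ 8, so there is no saddle point; optimal play is mixed.
M is strictly dominated by U, so the row player never plays it.
b3 is strictly dominated by b1 (it gives the row player strictly more in every row), so the column player never plays it.
On the remaining 2×2 (U, D vs b1, b2):
Let the row player play U with probability p. Expected payoff against b1: 8p + 6(1−p) = 2p + 6; against b2: 1p + 10(1−p) = −9p + 10.
Setting these equal: 2p + 6 = −9p + 10 ⇒ 11p = 4 ⇒ p = 4/11, and the value is (2)·(4/11) + 6 = 74/11.
For the column player: with q = P(b1), equating U's and D's payoffs gives 7q + 1 = −4q + 10 ⇒ q = 9/11.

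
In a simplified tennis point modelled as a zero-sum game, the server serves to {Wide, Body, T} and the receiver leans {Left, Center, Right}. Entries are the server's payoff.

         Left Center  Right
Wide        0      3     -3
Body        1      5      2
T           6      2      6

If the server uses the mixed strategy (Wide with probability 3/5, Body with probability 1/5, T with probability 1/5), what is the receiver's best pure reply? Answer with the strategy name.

Right

If the receiver plays Left, the server's expected payoff is (3/5)·0 + (1/5)·1 + (1/5)·6 = 7/5.
If the receiver plays Center, the server's expected payoff is (3/5)·3 + (1/5)·5 + (1/5)·2 = 16/5.
If the receiver plays Right, the server's expected payoff is (3/5)·(-3) + (1/5)·2 + (1/5)·6 = -1/5.
The receiver minimizes the server's payoff; the smallest is -1/5, so the best response is Right.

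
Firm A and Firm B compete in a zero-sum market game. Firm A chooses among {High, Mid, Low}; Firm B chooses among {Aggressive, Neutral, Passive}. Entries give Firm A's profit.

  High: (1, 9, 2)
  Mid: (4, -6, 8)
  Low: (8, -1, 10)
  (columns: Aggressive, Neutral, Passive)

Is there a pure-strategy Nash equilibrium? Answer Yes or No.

Row minima: High → 1, Mid → -6, Low → -1; maximin = 1.
Column maxima: Aggressive → 8, Neutral → 9, Passive → 10; minimax = 8.
1 ≠ 8, so no pure-strategy equilibrium exists.

No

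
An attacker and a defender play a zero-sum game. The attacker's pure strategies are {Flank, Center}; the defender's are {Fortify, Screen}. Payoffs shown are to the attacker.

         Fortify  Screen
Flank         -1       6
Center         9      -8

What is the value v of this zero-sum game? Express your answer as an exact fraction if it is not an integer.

Row minima: Flank → -1, Center → -8; maximin = -1.
Column maxima: Fortify → 9, Screen → 6; minimax = 6.
-1 ≠ 6, so there is no saddle point; optimal play is mixed.
Let the attacker play Flank with probability p. Expected payoff against Fortify: (-1)p + 9(1−p) = −10p + 9; against Screen: 6p + (-8)(1−p) = 14p − 8.
Setting these equal: −10p + 9 = 14p − 8 ⇒ −24p = -17 ⇒ p = 17/24, and the value is (-10)·(17/24) + 9 = 23/12.
For the defender: with q = P(Fortify), equating Flank's and Center's payoffs gives −7q + 6 = 17q − 8 ⇒ q = 7/12.

23/12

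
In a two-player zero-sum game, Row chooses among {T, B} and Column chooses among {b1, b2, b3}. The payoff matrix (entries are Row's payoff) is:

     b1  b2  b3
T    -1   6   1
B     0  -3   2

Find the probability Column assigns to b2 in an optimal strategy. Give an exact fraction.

1/10

Row minima: T → -1, B → -3; maximin = -1.
Column maxima: b1 → 0, b2 → 6, b3 → 2; minimax = 0.
-1 ≠ 0, so there is no saddle point; optimal play is mixed.
b3 is strictly dominated by b1 (it gives Row strictly more in every row), so Column never plays it.
On the remaining 2×2 (T, B vs b1, b2):
Let Row play T with probability p. Expected payoff against b1: (-1)p + 0(1−p) = −p; against b2: 6p + (-3)(1−p) = 9p − 3.
Setting these equal: −p = 9p − 3 ⇒ −10p = -3 ⇒ p = 3/10, and the value is (-1)·(3/10) = -3/10.
For Column: with q = P(b1), equating T's and B's payoffs gives −7q + 6 = 3q − 3 ⇒ q = 9/10.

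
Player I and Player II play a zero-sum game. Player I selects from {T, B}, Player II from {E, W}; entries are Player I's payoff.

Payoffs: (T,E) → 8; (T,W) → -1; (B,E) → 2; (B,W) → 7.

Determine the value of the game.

29/7

Row minima: T → -1, B → 2; maximin = 2.
Column maxima: E → 8, W → 7; minimax = 7.
2 ≠ 7, so there is no saddle point; optimal play is mixed.
Let Player I play T with probability p. Expected payoff against E: 8p + 2(1−p) = 6p + 2; against W: (-1)p + 7(1−p) = −8p + 7.
Setting these equal: 6p + 2 = −8p + 7 ⇒ 14p = 5 ⇒ p = 5/14, and the value is (6)·(5/14) + 2 = 29/7.
For Player II: with q = P(E), equating T's and B's payoffs gives 9q − 1 = −5q + 7 ⇒ q = 4/7.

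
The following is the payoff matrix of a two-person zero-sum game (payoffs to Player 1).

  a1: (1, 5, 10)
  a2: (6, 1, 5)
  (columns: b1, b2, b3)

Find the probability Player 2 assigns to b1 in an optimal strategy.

Row minima: a1 → 1, a2 → 1; maximin = 1.
Column maxima: b1 → 6, b2 → 5, b3 → 10; minimax = 5.
1 ≠ 5, so there is no saddle point; optimal play is mixed.
b3 is strictly dominated by b2 (it gives Player 1 strictly more in every row), so Player 2 never plays it.
On the remaining 2×2 (a1, a2 vs b1, b2):
Let Player 1 play a1 with probability p. Expected payoff against b1: 1p + 6(1−p) = −5p + 6; against b2: 5p + 1(1−p) = 4p + 1.
Setting these equal: −5p + 6 = 4p + 1 ⇒ −9p = -5 ⇒ p = 5/9, and the value is (-5)·(5/9) + 6 = 29/9.
For Player 2: with q = P(b1), equating a1's and a2's payoffs gives −4q + 5 = 5q + 1 ⇒ q = 4/9.

4/9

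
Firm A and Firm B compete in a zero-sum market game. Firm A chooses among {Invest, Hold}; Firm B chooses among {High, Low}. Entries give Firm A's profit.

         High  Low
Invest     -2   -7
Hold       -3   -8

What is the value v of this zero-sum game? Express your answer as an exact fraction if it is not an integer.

Row minima: Invest → -7, Hold → -8; maximin = -7.
Column maxima: High → -2, Low → -7; minimax = -7.
Since maximin = minimax = -7, there is a saddle point and the value is -7.

-7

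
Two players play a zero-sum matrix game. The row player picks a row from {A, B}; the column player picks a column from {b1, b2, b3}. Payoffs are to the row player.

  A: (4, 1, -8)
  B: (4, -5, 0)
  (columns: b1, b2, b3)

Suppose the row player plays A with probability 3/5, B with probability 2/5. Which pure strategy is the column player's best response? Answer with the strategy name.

If the column player plays b1, the row player's expected payoff is (3/5)·4 + (2/5)·4 = 4.
If the column player plays b2, the row player's expected payoff is (3/5)·1 + (2/5)·(-5) = -7/5.
If the column player plays b3, the row player's expected payoff is (3/5)·(-8) + (2/5)·0 = -24/5.
The column player minimizes the row player's payoff; the smallest is -24/5, so the best response is b3.

b3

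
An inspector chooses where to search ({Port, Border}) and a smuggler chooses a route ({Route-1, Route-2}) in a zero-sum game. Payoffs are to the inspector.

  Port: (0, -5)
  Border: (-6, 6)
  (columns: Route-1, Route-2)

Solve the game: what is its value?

Row minima: Port → -5, Border → -6; maximin = -5.
Column maxima: Route-1 → 0, Route-2 → 6; minimax = 0.
-5 ≠ 0, so there is no saddle point; optimal play is mixed.
Let the inspector play Port with probability p. Expected payoff against Route-1: 0p + (-6)(1−p) = 6p − 6; against Route-2: (-5)p + 6(1−p) = −11p + 6.
Setting these equal: 6p − 6 = −11p + 6 ⇒ 17p = 12 ⇒ p = 12/17, and the value is (6)·(12/17) − 6 = -30/17.
For the smuggler: with q = P(Route-1), equating Port's and Border's payoffs gives 5q − 5 = −12q + 6 ⇒ q = 11/17.

-30/17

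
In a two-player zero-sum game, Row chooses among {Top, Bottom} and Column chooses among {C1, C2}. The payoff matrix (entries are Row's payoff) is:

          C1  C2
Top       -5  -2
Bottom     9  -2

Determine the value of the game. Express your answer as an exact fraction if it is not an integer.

-2

Row minima: Top → -5, Bottom → -2; maximin = -2.
Column maxima: C1 → 9, C2 → -2; minimax = -2.
Since maximin = minimax = -2, there is a saddle point and the value is -2.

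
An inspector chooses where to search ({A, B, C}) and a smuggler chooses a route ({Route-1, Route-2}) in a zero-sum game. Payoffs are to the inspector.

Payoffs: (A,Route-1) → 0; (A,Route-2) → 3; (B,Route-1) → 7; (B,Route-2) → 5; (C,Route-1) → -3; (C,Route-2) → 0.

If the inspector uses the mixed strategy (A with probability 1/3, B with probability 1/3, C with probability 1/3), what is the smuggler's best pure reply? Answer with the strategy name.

If the smuggler plays Route-1, the inspector's expected payoff is (1/3)·0 + (1/3)·7 + (1/3)·(-3) = 4/3.
If the smuggler plays Route-2, the inspector's expected payoff is (1/3)·3 + (1/3)·5 + (1/3)·0 = 8/3.
The smuggler minimizes the inspector's payoff; the smallest is 4/3, so the best response is Route-1.

Route-1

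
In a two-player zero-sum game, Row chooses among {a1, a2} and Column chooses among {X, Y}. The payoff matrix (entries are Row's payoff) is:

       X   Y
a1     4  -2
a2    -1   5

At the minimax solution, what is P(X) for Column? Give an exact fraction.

7/12

Row minima: a1 → -2, a2 → -1; maximin = -1.
Column maxima: X → 4, Y → 5; minimax = 4.
-1 ≠ 4, so there is no saddle point; optimal play is mixed.
Let Row play a1 with probability p. Expected payoff against X: 4p + (-1)(1−p) = 5p − 1; against Y: (-2)p + 5(1−p) = −7p + 5.
Setting these equal: 5p − 1 = −7p + 5 ⇒ 12p = 6 ⇒ p = 1/2, and the value is (5)·(1/2) − 1 = 3/2.
For Column: with q = P(X), equating a1's and a2's payoffs gives 6q − 2 = −6q + 5 ⇒ q = 7/12.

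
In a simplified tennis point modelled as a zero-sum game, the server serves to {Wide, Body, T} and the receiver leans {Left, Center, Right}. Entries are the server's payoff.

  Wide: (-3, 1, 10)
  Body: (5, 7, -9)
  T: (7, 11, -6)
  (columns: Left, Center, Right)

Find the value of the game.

Row minima: Wide → -3, Body → -9, T → -6; maximin = -3.
Column maxima: Left → 7, Center → 11, Right → 10; minimax = 7.
-3 ≠ 7, so there is no saddle point; optimal play is mixed.
Body is strictly dominated by T, so the server never plays it.
Center is strictly dominated by Left (it gives the server strictly more in every row), so the receiver never plays it.
On the remaining 2×2 (Wide, T vs Left, Right):
Let the server play Wide with probability p. Expected payoff against Left: (-3)p + 7(1−p) = −10p + 7; against Right: 10p + (-6)(1−p) = 16p − 6.
Setting these equal: −10p + 7 = 16p − 6 ⇒ −26p = -13 ⇒ p = 1/2, and the value is (-10)·(1/2) + 7 = 2.
For the receiver: with q = P(Left), equating Wide's and T's payoffs gives −13q + 10 = 13q − 6 ⇒ q = 8/13.

2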